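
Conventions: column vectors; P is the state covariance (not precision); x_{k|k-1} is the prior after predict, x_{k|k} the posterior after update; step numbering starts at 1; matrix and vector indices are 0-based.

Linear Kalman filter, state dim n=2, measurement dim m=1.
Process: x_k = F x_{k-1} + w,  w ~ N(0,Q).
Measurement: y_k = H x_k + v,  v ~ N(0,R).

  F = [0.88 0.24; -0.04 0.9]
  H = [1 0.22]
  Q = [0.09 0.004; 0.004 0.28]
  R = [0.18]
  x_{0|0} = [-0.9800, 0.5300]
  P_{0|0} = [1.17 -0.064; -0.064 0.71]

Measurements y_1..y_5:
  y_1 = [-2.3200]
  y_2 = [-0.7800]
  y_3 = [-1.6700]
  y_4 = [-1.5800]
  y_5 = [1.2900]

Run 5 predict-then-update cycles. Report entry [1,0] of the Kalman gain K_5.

step 1: x^-=[-0.7352, 0.5162]  P^-=[1.0099 0.0661; 0.0661 0.8616]  S=[1.2607]  K=[0.8126; 0.2028]  nu=[-1.6984]  x^+=[-2.1153, 0.1718]  P^+=[0.1774 -0.1416; -0.1416 0.8097]
step 2: x^-=[-1.8202, 0.2392]  P^-=[0.2142 0.0618; 0.0618 0.9464]  S=[0.4672]  K=[0.4876; 0.5780]  nu=[0.9876]  x^+=[-1.3387, 0.8100]  P^+=[0.1031 -0.0698; -0.0698 0.7903]
step 3: x^-=[-0.9836, 0.7826]  P^-=[0.1859 0.1164; 0.1164 0.9253]  S=[0.4619]  K=[0.4579; 0.6928]  nu=[-0.8585]  x^+=[-1.3768, 0.1878]  P^+=[0.0890 -0.0301; -0.0301 0.7036]
step 4: x^-=[-1.1665, 0.2241]  P^-=[0.1868 0.1293; 0.1293 0.8522]  S=[0.4649]  K=[0.4629; 0.6814]  nu=[-0.4628]  x^+=[-1.3807, -0.0913]  P^+=[0.0871 -0.0173; -0.0173 0.6364]
step 5: x^-=[-1.2369, -0.0269]  P^-=[0.1868 0.1248; 0.1248 0.7969]  S=[0.4603]  K=[0.4655; 0.6520]  nu=[2.5329]  x^+=[-0.0579, 1.6246]  P^+=[0.0871 -0.0149; -0.0149 0.6012]

K[1,0] = 0.6520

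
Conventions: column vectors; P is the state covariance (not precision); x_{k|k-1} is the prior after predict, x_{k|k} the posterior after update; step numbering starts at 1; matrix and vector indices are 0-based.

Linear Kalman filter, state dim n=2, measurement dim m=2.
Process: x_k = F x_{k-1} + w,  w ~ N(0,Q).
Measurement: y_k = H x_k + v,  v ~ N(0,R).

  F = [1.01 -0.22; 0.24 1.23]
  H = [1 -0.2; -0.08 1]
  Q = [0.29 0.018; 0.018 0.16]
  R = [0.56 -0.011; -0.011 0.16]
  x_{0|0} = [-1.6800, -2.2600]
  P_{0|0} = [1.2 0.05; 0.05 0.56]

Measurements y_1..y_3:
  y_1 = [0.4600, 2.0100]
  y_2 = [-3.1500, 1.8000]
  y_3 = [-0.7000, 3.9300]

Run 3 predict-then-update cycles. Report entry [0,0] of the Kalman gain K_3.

step 1: x^-=[-1.1996, -3.1830]  P^-=[1.5190 0.2168; 0.2168 1.1059]  S=[2.0365 -0.1334; -0.1334 1.2409]  K=[0.7348 0.1558; 0.0557 0.8832]  nu=[1.0230, 5.0970]  x^+=[0.3462, 1.3757]  P^+=[0.4199 0.0504; 0.0504 0.1447]
step 2: x^-=[0.0470, 1.7752]  P^-=[0.7029 0.1406; 0.1406 0.4329]  S=[1.2240 -0.0110; -0.0110 0.5749]  K=[0.5527 0.1573; 0.0507 0.7344]  nu=[-2.8420, 0.0286]  x^+=[-1.5193, 1.6520]  P^+=[0.3167 0.0444; 0.0444 0.1205]
step 3: x^-=[-1.8979, 1.6674]  P^-=[0.5991 0.1150; 0.1150 0.3868]  S=[1.1286 -0.0195; -0.0195 0.5322]  K=[0.5130 0.1448; 0.0456 0.7111]  nu=[1.5314, 2.1108]  x^+=[-0.8068, 3.2382]  P^+=[0.2939 0.0410; 0.0410 0.1166]

K[0,0] = 0.5130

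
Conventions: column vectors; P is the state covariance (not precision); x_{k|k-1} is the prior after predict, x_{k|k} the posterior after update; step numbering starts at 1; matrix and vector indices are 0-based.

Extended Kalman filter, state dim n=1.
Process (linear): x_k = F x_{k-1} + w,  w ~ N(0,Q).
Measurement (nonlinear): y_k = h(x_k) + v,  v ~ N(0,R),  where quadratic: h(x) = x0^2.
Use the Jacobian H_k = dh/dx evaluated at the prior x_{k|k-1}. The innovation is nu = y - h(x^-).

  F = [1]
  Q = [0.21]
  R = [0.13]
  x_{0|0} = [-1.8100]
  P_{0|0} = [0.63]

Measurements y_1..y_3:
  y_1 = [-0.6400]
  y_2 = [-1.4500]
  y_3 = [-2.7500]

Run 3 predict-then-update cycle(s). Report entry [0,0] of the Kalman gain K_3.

step 1: x^-=[-1.8100]  P^-=[0.8400]  H_jac=[-3.6200]  S=[11.1377]  K=[-0.2730]  nu=[-3.9161]  x^+=[-0.7408]  P^+=[0.0098]
step 2: x^-=[-0.7408]  P^-=[0.2198]  H_jac=[-1.4817]  S=[0.6125]  K=[-0.5317]  nu=[-1.9988]  x^+=[0.3219]  P^+=[0.0466]
step 3: x^-=[0.3219]  P^-=[0.2566]  H_jac=[0.6438]  S=[0.2364]  K=[0.6990]  nu=[-2.8536]  x^+=[-1.6728]  P^+=[0.1411]

K[0,0] = 0.6990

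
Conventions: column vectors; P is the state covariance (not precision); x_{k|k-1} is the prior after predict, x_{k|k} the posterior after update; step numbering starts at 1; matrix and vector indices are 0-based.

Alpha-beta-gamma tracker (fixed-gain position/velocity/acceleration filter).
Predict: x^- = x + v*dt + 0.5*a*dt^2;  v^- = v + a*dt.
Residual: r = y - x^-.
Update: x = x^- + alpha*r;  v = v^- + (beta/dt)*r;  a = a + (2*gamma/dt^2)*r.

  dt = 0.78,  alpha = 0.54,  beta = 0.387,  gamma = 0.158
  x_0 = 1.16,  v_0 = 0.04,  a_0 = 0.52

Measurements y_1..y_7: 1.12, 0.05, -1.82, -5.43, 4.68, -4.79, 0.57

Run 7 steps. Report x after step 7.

x_post = -0.6424

step 1: x_pred=1.3494  r=-0.2294  x^+=1.2255  v^+=0.3318  a^+=0.4009
step 2: x_pred=1.6063  r=-1.5563  x^+=0.7659  v^+=-0.1277  a^+=-0.4075
step 3: x_pred=0.5423  r=-2.3623  x^+=-0.7333  v^+=-1.6176  a^+=-1.6344
step 4: x_pred=-2.4922  r=-2.9378  x^+=-4.0786  v^+=-4.3500  a^+=-3.1603
step 5: x_pred=-8.4330  r=13.1130  x^+=-1.3520  v^+=-0.3090  a^+=3.6505
step 6: x_pred=-0.4825  r=-4.3075  x^+=-2.8086  v^+=0.4012  a^+=1.4132
step 7: x_pred=-2.0657  r=2.6357  x^+=-0.6424  v^+=2.8113  a^+=2.7822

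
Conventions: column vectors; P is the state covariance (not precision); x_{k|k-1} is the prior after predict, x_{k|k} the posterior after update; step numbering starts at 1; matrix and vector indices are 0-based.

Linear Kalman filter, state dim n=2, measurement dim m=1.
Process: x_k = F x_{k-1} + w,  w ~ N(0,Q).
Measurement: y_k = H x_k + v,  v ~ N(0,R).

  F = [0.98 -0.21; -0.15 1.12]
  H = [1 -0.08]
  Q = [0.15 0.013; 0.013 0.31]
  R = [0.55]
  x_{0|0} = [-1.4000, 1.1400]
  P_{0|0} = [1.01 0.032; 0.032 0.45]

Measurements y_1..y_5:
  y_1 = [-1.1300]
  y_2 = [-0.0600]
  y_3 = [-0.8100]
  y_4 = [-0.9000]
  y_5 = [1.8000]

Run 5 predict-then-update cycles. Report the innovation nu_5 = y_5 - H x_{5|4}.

step 1: x^-=[-1.6114, 1.4868]  P^-=[1.1267 -0.2052; -0.2052 0.8865]  S=[1.7152]  K=[0.6665; -0.1610]  nu=[0.6003]  x^+=[-1.2113, 1.3902]  P^+=[0.3649 -0.0212; -0.0212 0.8420]
step 2: x^-=[-1.4790, 1.7387]  P^-=[0.5463 -0.2626; -0.2626 1.3815]  S=[1.1471]  K=[0.4945; -0.3253]  nu=[1.5581]  x^+=[-0.7085, 1.2319]  P^+=[0.2657 -0.0781; -0.0781 1.2602]
step 3: x^-=[-0.9530, 1.4860]  P^-=[0.4929 -0.4106; -0.4106 1.9230]  S=[1.1209]  K=[0.4691; -0.5036]  nu=[0.2619]  x^+=[-0.8302, 1.3541]  P^+=[0.2463 -0.1459; -0.1459 1.6388]
step 4: x^-=[-1.0979, 1.6411]  P^-=[0.5189 -0.5733; -0.5733 2.4202]  S=[1.1761]  K=[0.4802; -0.6521]  nu=[0.3292]  x^+=[-0.9399, 1.4264]  P^+=[0.2477 -0.2051; -0.2051 1.9201]
step 5: x^-=[-1.2206, 1.7386]  P^-=[0.5570 -0.7065; -0.7065 2.7930]  S=[1.2379]  K=[0.4956; -0.7513]  nu=[3.1597]  x^+=[0.3453, -0.6352]  P^+=[0.2529 -0.2457; -0.2457 2.0943]

innov = [3.1597]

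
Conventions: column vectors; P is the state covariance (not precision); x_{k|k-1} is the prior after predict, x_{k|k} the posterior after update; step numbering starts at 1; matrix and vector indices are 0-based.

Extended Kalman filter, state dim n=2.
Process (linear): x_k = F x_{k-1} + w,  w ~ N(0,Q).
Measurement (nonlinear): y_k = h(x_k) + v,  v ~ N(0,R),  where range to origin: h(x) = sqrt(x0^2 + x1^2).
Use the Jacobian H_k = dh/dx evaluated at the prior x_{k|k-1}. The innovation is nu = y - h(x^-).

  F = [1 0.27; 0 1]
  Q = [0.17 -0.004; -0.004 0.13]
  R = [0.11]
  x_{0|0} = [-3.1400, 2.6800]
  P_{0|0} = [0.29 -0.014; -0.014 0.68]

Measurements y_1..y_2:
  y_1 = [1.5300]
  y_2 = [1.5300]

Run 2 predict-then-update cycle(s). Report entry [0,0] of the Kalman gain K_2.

step 1: x^-=[-2.4164, 2.6800]  P^-=[0.5020 0.1656; 0.1656 0.8100]  H_jac=[-0.6696 0.7427]  S=[0.6172]  K=[-0.3454; 0.7950]  nu=[-2.0785]  x^+=[-1.6985, 1.0275]  P^+=[0.4284 0.3351; 0.3351 0.4199]
step 2: x^-=[-1.4210, 1.0275]  P^-=[0.8099 0.4445; 0.4445 0.5499]  H_jac=[-0.8104 0.5859]  S=[0.4086]  K=[-0.9690; -0.0929]  nu=[-0.2236]  x^+=[-1.2044, 1.0483]  P^+=[0.4263 0.4077; 0.4077 0.5464]

K[0,0] = -0.9690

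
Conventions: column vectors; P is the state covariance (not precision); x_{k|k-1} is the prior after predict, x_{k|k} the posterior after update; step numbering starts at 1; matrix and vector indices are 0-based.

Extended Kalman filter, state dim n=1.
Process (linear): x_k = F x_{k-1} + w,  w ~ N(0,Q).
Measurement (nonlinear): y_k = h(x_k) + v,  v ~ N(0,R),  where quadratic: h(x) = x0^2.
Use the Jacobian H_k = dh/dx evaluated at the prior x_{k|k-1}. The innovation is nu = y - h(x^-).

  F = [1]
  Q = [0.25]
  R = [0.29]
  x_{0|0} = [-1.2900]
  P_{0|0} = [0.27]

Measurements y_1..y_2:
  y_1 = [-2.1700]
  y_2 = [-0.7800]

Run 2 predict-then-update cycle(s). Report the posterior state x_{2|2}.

step 1: x^-=[-1.2900]  P^-=[0.5200]  H_jac=[-2.5800]  S=[3.7513]  K=[-0.3576]  nu=[-3.8341]  x^+=[0.0812]  P^+=[0.0402]
step 2: x^-=[0.0812]  P^-=[0.2902]  H_jac=[0.1624]  S=[0.2977]  K=[0.1583]  nu=[-0.7866]  x^+=[-0.0433]  P^+=[0.2827]

x_post = [-0.0433]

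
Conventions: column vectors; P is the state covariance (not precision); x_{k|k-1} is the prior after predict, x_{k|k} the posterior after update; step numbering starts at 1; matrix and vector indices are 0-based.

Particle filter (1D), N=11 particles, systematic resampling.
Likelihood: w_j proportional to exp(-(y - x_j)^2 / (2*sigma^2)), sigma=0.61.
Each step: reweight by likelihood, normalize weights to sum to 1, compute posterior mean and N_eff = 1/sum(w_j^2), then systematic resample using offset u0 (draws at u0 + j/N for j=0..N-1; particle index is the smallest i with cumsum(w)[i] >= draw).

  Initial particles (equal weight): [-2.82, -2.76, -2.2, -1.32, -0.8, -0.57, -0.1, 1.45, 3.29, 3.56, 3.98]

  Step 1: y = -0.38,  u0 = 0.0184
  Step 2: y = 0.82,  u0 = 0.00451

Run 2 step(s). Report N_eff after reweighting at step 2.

N_eff = 5.4724

step 1: w=[0.0001, 0.0002, 0.0039, 0.1027, 0.2656, 0.3207, 0.3030, 0.0037, 0.0000, 0.0000, 0.0000]  mean=-0.5652  Neff=3.6257  idx=[3, 4, 4, 4, 5, 5, 5, 5, 6, 6, 6]
step 2: w=[0.0016, 0.0218, 0.0218, 0.0218, 0.0552, 0.0552, 0.0552, 0.0552, 0.2374, 0.2374, 0.2374]  mean=-0.2514  Neff=5.4724  idx=[1, 4, 6, 7, 8, 8, 9, 9, 9, 10, 10]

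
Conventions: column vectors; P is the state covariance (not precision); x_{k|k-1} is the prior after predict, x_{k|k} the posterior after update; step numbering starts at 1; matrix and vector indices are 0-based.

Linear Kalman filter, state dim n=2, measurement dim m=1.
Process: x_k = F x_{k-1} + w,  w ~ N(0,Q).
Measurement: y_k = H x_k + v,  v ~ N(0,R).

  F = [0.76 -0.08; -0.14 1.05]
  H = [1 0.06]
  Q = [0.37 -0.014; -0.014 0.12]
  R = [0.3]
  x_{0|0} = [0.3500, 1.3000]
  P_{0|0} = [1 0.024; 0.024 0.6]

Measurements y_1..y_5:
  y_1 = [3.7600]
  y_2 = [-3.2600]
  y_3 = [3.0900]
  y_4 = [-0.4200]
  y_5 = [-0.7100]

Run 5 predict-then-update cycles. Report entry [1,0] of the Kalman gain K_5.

K[1,0] = -0.2158

step 1: x^-=[0.1620, 1.3160]  P^-=[0.9485 -0.1514; -0.1514 0.7940]  S=[1.2332]  K=[0.7618; -0.0841]  nu=[3.5190]  x^+=[2.8427, 1.0200]  P^+=[0.2329 -0.0724; -0.0724 0.7853]
step 2: x^-=[2.0789, 0.6730]  P^-=[0.5183 -0.1633; -0.1633 1.0116]  S=[0.8024]  K=[0.6338; -0.1279]  nu=[-5.3793]  x^+=[-1.3304, 1.3608]  P^+=[0.1960 -0.0983; -0.0983 0.9985]
step 3: x^-=[-1.1200, 1.6151]  P^-=[0.5016 -0.1983; -0.1983 1.2536]  S=[0.7823]  K=[0.6259; -0.1573]  nu=[4.1131]  x^+=[1.4546, 0.9682]  P^+=[0.1951 -0.1212; -0.1212 1.2343]
step 4: x^-=[1.0280, 0.8130]  P^-=[0.5053 -0.2365; -0.2365 1.5202]  S=[0.7824]  K=[0.6277; -0.1857]  nu=[-1.4968]  x^+=[0.0885, 1.0910]  P^+=[0.1970 -0.1453; -0.1453 1.4932]
step 5: x^-=[-0.0200, 1.1332]  P^-=[0.5110 -0.2780; -0.2780 1.8129]  S=[0.7842]  K=[0.6304; -0.2158]  nu=[-0.7579]  x^+=[-0.4978, 1.2967]  P^+=[0.1994 -0.1713; -0.1713 1.7764]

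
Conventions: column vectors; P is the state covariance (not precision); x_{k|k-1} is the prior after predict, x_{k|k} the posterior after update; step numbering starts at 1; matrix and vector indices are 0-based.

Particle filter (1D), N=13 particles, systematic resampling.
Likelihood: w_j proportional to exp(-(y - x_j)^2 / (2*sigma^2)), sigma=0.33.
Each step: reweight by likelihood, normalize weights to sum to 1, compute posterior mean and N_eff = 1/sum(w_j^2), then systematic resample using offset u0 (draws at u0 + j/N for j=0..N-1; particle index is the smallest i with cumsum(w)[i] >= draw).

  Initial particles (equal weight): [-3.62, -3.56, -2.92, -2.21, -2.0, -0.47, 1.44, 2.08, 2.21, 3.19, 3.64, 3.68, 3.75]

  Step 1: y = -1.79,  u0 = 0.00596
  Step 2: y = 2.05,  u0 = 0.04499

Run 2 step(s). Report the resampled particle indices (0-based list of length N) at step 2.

resampled_idx = [5, 5, 6, 7, 7, 8, 9, 9, 10, 10, 11, 12, 12]

step 1: w=[0.0000, 0.0000, 0.0022, 0.3518, 0.6457, 0.0003, 0.0000, 0.0000, 0.0000, 0.0000, 0.0000, 0.0000, 0.0000]  mean=-2.0755  Neff=1.8494  idx=[3, 3, 3, 3, 3, 4, 4, 4, 4, 4, 4, 4, 4]
step 2: w=[0.0000, 0.0000, 0.0000, 0.0000, 0.0000, 0.1250, 0.1250, 0.1250, 0.1250, 0.1250, 0.1250, 0.1250, 0.1250]  mean=-2.0000  Neff=8.0033  idx=[5, 5, 6, 7, 7, 8, 9, 9, 10, 10, 11, 12, 12]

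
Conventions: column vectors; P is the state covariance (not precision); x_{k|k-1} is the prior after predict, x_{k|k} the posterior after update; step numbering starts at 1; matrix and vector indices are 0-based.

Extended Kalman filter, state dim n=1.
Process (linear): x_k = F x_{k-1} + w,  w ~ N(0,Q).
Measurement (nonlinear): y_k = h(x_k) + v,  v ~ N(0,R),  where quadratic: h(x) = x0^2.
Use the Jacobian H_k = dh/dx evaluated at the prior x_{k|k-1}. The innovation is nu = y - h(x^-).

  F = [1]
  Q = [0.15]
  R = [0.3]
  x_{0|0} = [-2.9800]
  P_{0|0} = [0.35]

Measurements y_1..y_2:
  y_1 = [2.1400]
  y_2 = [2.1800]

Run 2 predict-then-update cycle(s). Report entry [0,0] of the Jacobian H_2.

step 1: x^-=[-2.9800]  P^-=[0.5000]  H_jac=[-5.9600]  S=[18.0608]  K=[-0.1650]  nu=[-6.7404]  x^+=[-1.8678]  P^+=[0.0083]
step 2: x^-=[-1.8678]  P^-=[0.1583]  H_jac=[-3.7357]  S=[2.5092]  K=[-0.2357]  nu=[-1.3088]  x^+=[-1.5594]  P^+=[0.0189]

H_jac[0,0] = -3.7357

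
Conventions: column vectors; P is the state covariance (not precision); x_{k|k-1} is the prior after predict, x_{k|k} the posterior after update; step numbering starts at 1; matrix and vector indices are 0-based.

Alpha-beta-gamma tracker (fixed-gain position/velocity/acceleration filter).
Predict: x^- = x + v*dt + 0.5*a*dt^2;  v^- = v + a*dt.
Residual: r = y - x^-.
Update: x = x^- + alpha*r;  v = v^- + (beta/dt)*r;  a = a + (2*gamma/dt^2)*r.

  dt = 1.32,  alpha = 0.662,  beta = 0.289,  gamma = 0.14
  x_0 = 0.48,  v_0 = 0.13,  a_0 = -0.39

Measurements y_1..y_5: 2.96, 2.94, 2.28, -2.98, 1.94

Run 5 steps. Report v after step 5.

v_post = -1.2515

step 1: x_pred=0.3118  r=2.6482  x^+=2.0649  v^+=0.1950  a^+=0.0356
step 2: x_pred=2.3533  r=0.5867  x^+=2.7417  v^+=0.3704  a^+=0.1298
step 3: x_pred=3.3437  r=-1.0637  x^+=2.6395  v^+=0.3089  a^+=-0.0411
step 4: x_pred=3.0115  r=-5.9915  x^+=-0.9549  v^+=-1.0571  a^+=-1.0039
step 5: x_pred=-3.2249  r=5.1649  x^+=0.1943  v^+=-1.2515  a^+=-0.1739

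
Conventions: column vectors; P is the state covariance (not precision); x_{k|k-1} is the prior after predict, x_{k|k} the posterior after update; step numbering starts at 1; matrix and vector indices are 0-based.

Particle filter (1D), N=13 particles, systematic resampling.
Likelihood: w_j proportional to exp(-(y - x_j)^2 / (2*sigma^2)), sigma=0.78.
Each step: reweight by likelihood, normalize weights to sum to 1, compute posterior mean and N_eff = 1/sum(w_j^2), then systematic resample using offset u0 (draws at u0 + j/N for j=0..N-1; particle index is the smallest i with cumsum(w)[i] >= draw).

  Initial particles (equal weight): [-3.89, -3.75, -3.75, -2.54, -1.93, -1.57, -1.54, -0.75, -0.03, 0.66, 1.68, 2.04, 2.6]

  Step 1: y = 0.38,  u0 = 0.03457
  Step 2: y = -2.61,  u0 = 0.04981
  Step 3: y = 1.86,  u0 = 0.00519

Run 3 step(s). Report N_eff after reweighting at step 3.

step 1: w=[0.0000, 0.0000, 0.0000, 0.0003, 0.0047, 0.0167, 0.0183, 0.1329, 0.3305, 0.3558, 0.0946, 0.0394, 0.0066]  mean=0.3174  Neff=3.7776  idx=[6, 7, 8, 8, 8, 8, 8, 9, 9, 9, 9, 10, 11]
step 2: w=[0.8301, 0.1239, 0.0090, 0.0090, 0.0090, 0.0090, 0.0090, 0.0003, 0.0003, 0.0003, 0.0003, 0.0000, 0.0000]  mean=-1.3717  Neff=1.4189  idx=[0, 0, 0, 0, 0, 0, 0, 0, 0, 0, 0, 1, 4]
step 3: w=[0.0013, 0.0013, 0.0013, 0.0013, 0.0013, 0.0013, 0.0013, 0.0013, 0.0013, 0.0013, 0.0013, 0.0643, 0.9214]  mean=-0.0978  Neff=1.1721  idx=[3, 12, 12, 12, 12, 12, 12, 12, 12, 12, 12, 12, 12]

N_eff = 1.1721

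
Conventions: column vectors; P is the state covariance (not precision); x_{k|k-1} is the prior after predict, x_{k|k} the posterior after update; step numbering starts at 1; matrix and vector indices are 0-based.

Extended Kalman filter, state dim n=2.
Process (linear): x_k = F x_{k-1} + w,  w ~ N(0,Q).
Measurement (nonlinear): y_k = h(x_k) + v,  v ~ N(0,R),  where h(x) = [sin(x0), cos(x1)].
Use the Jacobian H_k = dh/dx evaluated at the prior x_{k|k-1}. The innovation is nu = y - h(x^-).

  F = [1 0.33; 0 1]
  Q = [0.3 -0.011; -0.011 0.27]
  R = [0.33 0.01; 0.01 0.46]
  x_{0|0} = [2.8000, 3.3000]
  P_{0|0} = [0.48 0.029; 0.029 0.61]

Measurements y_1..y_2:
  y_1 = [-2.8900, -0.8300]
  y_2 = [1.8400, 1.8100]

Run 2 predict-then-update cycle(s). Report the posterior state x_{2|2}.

step 1: x^-=[3.8890, 3.3000]  P^-=[0.8656 0.2193; 0.2193 0.8800]  H_jac=[-0.7335 0.0000; 0.0000 0.1577]  S=[0.7956 -0.0154; -0.0154 0.4819]  K=[-0.7970 0.0464; -0.1967 0.2818]  nu=[-2.2103, 0.1575]  x^+=[5.6579, 3.7792]  P^+=[0.3580 0.0847; 0.0847 0.8092]
step 2: x^-=[6.9051, 3.7792]  P^-=[0.8020 0.3407; 0.3407 1.0792]  H_jac=[0.8128 0.0000; 0.0000 0.5953]  S=[0.8598 0.1748; 0.1748 0.8424]  K=[0.7404 0.0871; 0.1744 0.7264]  nu=[1.2574, 2.6135]  x^+=[8.0637, 5.8969]  P^+=[0.3017 0.0797; 0.0797 0.5643]

x_post = [8.0637, 5.8969]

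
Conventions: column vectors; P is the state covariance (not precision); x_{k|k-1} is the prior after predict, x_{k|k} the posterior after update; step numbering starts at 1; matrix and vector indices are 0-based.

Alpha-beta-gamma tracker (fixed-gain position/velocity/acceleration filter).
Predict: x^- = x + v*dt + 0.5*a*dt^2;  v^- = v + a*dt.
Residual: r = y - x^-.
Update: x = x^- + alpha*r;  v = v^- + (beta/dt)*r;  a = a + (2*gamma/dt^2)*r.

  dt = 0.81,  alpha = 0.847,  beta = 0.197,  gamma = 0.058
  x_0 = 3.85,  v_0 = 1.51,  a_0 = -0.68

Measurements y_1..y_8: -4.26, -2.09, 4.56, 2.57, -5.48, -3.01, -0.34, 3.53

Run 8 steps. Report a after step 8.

a_post = 1.7343

step 1: x_pred=4.8500  r=-9.1100  x^+=-2.8662  v^+=-1.2564  a^+=-2.2907
step 2: x_pred=-4.6353  r=2.5453  x^+=-2.4794  v^+=-2.4928  a^+=-1.8407
step 3: x_pred=-5.1025  r=9.6625  x^+=3.0816  v^+=-1.6338  a^+=-0.1323
step 4: x_pred=1.7149  r=0.8551  x^+=2.4392  v^+=-1.5330  a^+=0.0189
step 5: x_pred=1.2037  r=-6.6837  x^+=-4.4574  v^+=-3.1432  a^+=-1.1628
step 6: x_pred=-7.3848  r=4.3748  x^+=-3.6794  v^+=-3.0211  a^+=-0.3893
step 7: x_pred=-6.2541  r=5.9141  x^+=-1.2449  v^+=-1.8980  a^+=0.6563
step 8: x_pred=-2.5670  r=6.0970  x^+=2.5972  v^+=0.1164  a^+=1.7343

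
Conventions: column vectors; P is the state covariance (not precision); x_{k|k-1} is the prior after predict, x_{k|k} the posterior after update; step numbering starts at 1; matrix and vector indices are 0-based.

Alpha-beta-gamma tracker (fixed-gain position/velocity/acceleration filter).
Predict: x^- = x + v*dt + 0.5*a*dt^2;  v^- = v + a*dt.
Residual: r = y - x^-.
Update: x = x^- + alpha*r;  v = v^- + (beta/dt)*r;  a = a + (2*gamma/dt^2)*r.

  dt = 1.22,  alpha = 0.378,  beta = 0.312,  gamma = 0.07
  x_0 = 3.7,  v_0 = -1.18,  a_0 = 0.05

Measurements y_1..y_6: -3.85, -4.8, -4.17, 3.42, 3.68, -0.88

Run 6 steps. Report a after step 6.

a_post = 1.4055

step 1: x_pred=2.2976  r=-6.1476  x^+=-0.0262  v^+=-2.6912  a^+=-0.5282
step 2: x_pred=-3.7025  r=-1.0975  x^+=-4.1174  v^+=-3.6163  a^+=-0.6315
step 3: x_pred=-8.9992  r=4.8292  x^+=-7.1738  v^+=-3.1517  a^+=-0.1772
step 4: x_pred=-11.1507  r=14.5707  x^+=-5.6430  v^+=0.3584  a^+=1.1933
step 5: x_pred=-4.3177  r=7.9977  x^+=-1.2946  v^+=3.8595  a^+=1.9456
step 6: x_pred=4.8619  r=-5.7419  x^+=2.6915  v^+=4.7647  a^+=1.4055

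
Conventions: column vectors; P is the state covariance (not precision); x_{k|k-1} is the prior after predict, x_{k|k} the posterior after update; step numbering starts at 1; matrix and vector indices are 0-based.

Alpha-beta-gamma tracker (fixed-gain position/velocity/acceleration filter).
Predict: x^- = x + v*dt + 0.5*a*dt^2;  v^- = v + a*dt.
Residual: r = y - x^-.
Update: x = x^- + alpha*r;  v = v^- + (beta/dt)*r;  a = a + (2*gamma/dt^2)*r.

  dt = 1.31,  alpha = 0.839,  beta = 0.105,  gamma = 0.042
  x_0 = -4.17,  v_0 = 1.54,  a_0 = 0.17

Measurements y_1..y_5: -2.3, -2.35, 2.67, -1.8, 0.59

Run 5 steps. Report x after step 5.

x_post = 0.6964

step 1: x_pred=-2.0067  r=-0.2933  x^+=-2.2528  v^+=1.7392  a^+=0.1556
step 2: x_pred=0.1591  r=-2.5091  x^+=-1.9460  v^+=1.7420  a^+=0.0328
step 3: x_pred=0.3641  r=2.3059  x^+=2.2988  v^+=1.9698  a^+=0.1457
step 4: x_pred=5.0042  r=-6.8042  x^+=-0.7045  v^+=1.6153  a^+=-0.1874
step 5: x_pred=1.2507  r=-0.6607  x^+=0.6964  v^+=1.3169  a^+=-0.2197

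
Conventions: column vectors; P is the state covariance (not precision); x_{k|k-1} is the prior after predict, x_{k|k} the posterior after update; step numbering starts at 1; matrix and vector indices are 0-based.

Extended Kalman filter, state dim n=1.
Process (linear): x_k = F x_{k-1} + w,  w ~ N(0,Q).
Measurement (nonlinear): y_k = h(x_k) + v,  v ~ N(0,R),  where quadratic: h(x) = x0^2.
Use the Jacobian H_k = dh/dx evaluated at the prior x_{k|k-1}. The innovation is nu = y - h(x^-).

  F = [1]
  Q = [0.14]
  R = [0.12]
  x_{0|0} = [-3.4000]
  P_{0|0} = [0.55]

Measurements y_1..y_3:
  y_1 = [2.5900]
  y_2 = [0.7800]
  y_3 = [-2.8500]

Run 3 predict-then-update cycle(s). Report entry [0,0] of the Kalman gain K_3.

step 1: x^-=[-3.4000]  P^-=[0.6900]  H_jac=[-6.8000]  S=[32.0256]  K=[-0.1465]  nu=[-8.9700]  x^+=[-2.0858]  P^+=[0.0026]
step 2: x^-=[-2.0858]  P^-=[0.1426]  H_jac=[-4.1717]  S=[2.6014]  K=[-0.2287]  nu=[-3.5707]  x^+=[-1.2694]  P^+=[0.0066]
step 3: x^-=[-1.2694]  P^-=[0.1466]  H_jac=[-2.5387]  S=[1.0647]  K=[-0.3495]  nu=[-4.4613]  x^+=[0.2899]  P^+=[0.0165]

K[0,0] = -0.3495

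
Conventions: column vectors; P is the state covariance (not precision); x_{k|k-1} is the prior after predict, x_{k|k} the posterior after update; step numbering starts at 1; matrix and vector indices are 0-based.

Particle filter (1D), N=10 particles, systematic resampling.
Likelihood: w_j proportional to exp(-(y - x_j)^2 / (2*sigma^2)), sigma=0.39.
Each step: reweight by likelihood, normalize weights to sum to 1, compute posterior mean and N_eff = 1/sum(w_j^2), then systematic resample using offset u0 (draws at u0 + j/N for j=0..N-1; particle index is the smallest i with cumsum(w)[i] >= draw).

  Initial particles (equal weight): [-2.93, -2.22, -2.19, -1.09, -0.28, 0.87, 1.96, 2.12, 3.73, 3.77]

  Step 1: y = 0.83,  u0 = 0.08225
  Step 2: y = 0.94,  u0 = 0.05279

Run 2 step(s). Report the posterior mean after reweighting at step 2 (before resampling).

post_mean = 0.8740

step 1: w=[0.0000, 0.0000, 0.0000, 0.0000, 0.0169, 0.9645, 0.0146, 0.0041, 0.0000, 0.0000]  mean=0.8716  Neff=1.0745  idx=[5, 5, 5, 5, 5, 5, 5, 5, 5, 6]
step 2: w=[0.1107, 0.1107, 0.1107, 0.1107, 0.1107, 0.1107, 0.1107, 0.1107, 0.1107, 0.0037]  mean=0.8740  Neff=9.0655  idx=[0, 1, 2, 3, 4, 4, 5, 6, 7, 8]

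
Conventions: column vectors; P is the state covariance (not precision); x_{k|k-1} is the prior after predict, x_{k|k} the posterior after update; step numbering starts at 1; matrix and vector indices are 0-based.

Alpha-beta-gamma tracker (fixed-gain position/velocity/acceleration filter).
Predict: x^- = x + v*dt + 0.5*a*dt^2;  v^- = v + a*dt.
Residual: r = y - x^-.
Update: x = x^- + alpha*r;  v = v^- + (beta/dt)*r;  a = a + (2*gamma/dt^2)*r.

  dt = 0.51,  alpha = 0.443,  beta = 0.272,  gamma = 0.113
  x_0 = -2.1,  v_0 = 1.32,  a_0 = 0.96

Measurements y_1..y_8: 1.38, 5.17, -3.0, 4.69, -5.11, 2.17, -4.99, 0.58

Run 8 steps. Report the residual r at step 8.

resid = 12.8121

step 1: x_pred=-1.3020  r=2.6820  x^+=-0.1138  v^+=3.2400  a^+=3.2903
step 2: x_pred=1.9664  r=3.2036  x^+=3.3856  v^+=6.6266  a^+=6.0739
step 3: x_pred=7.5551  r=-10.5551  x^+=2.8792  v^+=4.0949  a^+=-3.0974
step 4: x_pred=4.5648  r=0.1252  x^+=4.6203  v^+=2.5820  a^+=-2.9886
step 5: x_pred=5.5484  r=-10.6584  x^+=0.8267  v^+=-4.6267  a^+=-12.2497
step 6: x_pred=-3.1259  r=5.2959  x^+=-0.7798  v^+=-8.0495  a^+=-7.6480
step 7: x_pred=-5.8797  r=0.8897  x^+=-5.4856  v^+=-11.4755  a^+=-6.8750
step 8: x_pred=-12.2321  r=12.8121  x^+=-6.5564  v^+=-8.1486  a^+=4.2574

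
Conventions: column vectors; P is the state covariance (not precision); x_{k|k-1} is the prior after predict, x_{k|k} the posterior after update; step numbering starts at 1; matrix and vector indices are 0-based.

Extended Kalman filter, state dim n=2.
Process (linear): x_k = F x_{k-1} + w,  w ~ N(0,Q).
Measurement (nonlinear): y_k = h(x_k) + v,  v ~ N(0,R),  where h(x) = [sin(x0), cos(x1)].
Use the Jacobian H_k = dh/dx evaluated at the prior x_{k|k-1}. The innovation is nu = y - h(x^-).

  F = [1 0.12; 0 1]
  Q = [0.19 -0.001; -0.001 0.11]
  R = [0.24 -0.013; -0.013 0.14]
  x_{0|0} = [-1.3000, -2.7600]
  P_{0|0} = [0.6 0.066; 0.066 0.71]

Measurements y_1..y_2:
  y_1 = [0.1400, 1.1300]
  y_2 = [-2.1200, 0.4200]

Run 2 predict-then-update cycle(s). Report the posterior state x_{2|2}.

step 1: x^-=[-1.6312, -2.7600]  P^-=[0.8161 0.1502; 0.1502 0.8200]  H_jac=[-0.0604 0.0000; 0.0000 0.3724]  S=[0.2430 -0.0164; -0.0164 0.2537]  K=[-0.1887 0.2083; 0.0440 1.2064]  nu=[1.1382, 2.0581]  x^+=[-1.4173, -0.2271]  P^+=[0.7951 0.0849; 0.0849 0.4520]
step 2: x^-=[-1.4446, -0.2271]  P^-=[1.0120 0.1381; 0.1381 0.5620]  H_jac=[0.1259 0.0000; 0.0000 0.2251]  S=[0.2560 -0.0091; -0.0091 0.1685]  K=[0.5051 0.2118; 0.0947 0.7560]  nu=[-1.1280, -0.5543]  x^+=[-2.1317, -0.7530]  P^+=[0.9411 0.1026; 0.1026 0.4647]

x_post = [-2.1317, -0.7530]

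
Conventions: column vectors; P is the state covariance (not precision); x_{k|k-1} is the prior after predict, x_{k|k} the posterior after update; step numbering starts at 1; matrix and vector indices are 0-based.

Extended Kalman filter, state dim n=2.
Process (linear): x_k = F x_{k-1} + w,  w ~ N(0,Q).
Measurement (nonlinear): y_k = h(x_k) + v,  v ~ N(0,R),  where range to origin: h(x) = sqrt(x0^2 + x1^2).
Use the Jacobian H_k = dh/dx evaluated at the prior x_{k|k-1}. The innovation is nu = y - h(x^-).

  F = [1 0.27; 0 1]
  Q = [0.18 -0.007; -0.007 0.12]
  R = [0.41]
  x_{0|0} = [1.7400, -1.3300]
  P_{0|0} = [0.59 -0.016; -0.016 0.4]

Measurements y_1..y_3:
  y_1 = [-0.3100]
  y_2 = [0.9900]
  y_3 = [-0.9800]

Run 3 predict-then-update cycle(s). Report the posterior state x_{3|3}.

step 1: x^-=[1.3809, -1.3300]  P^-=[0.7905 0.0850; 0.0850 0.5200]  H_jac=[0.7203 -0.6937]  S=[0.9854]  K=[0.5180; -0.3039]  nu=[-2.2272]  x^+=[0.2272, -0.6530]  P^+=[0.5261 0.2401; 0.2401 0.4290]
step 2: x^-=[0.0509, -0.6530]  P^-=[0.8671 0.3490; 0.3490 0.5490]  H_jac=[0.0777 -0.9970]  S=[0.9068]  K=[-0.3093; -0.5736]  nu=[0.3350]  x^+=[-0.0527, -0.8452]  P^+=[0.7803 0.1881; 0.1881 0.2506]
step 3: x^-=[-0.2809, -0.8452]  P^-=[1.0801 0.2487; 0.2487 0.3706]  H_jac=[-0.3154 -0.9490]  S=[1.0000]  K=[-0.5767; -0.4301]  nu=[-1.8707]  x^+=[0.7978, -0.0406]  P^+=[0.7476 0.0007; 0.0007 0.1856]

x_post = [0.7978, -0.0406]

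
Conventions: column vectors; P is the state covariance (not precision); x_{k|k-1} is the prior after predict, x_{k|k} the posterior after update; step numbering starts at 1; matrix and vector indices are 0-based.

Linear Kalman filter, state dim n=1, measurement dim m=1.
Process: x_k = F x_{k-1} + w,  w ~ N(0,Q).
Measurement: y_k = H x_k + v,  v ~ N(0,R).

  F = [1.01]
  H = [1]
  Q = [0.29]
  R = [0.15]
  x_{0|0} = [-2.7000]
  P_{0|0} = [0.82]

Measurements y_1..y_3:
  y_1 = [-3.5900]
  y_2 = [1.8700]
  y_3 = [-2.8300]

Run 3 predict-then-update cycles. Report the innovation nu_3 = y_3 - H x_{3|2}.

step 1: x^-=[-2.7270]  P^-=[1.1265]  S=[1.2765]  K=[0.8825]  nu=[-0.8630]  x^+=[-3.4886]  P^+=[0.1324]
step 2: x^-=[-3.5235]  P^-=[0.4250]  S=[0.5750]  K=[0.7391]  nu=[5.3935]  x^+=[0.4631]  P^+=[0.1109]
step 3: x^-=[0.4677]  P^-=[0.4031]  S=[0.5531]  K=[0.7288]  nu=[-3.2977]  x^+=[-1.9357]  P^+=[0.1093]

innov = [-3.2977]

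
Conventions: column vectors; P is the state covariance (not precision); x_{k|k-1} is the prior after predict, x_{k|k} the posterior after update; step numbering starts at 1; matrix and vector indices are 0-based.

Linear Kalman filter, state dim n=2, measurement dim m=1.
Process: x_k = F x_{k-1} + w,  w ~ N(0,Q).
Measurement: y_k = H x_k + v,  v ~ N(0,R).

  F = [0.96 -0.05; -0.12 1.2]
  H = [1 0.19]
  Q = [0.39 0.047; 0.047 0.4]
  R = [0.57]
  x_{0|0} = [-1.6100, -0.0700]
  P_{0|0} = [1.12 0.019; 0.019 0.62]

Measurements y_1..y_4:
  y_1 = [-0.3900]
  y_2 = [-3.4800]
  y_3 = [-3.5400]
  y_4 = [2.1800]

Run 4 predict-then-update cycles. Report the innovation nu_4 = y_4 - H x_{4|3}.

innov = [4.9178]

step 1: x^-=[-1.5421, 0.1092]  P^-=[1.4219 -0.0972; -0.0972 1.3035]  S=[2.0020]  K=[0.7010; 0.0751]  nu=[1.1314]  x^+=[-0.7490, 0.1942]  P^+=[0.4381 -0.2027; -0.2027 1.2922]
step 2: x^-=[-0.7288, 0.3229]  P^-=[0.8164 -0.3157; -0.3157 2.3254]  S=[1.3504]  K=[0.5602; 0.0934]  nu=[-2.8126]  x^+=[-2.3043, 0.0602]  P^+=[0.3927 -0.3863; -0.3863 2.3136]
step 3: x^-=[-2.2151, 0.3488]  P^-=[0.7948 -0.5844; -0.5844 3.8485]  S=[1.2816]  K=[0.5335; 0.1145]  nu=[-1.3912]  x^+=[-2.9573, 0.1895]  P^+=[0.4300 -0.6627; -0.6627 3.8317]
step 4: x^-=[-2.8485, 0.5823]  P^-=[0.8595 -0.9999; -0.9999 6.1147]  S=[1.2703]  K=[0.5271; 0.1274]  nu=[4.9178]  x^+=[-0.2564, 1.2090]  P^+=[0.5066 -1.0852; -1.0852 6.0941]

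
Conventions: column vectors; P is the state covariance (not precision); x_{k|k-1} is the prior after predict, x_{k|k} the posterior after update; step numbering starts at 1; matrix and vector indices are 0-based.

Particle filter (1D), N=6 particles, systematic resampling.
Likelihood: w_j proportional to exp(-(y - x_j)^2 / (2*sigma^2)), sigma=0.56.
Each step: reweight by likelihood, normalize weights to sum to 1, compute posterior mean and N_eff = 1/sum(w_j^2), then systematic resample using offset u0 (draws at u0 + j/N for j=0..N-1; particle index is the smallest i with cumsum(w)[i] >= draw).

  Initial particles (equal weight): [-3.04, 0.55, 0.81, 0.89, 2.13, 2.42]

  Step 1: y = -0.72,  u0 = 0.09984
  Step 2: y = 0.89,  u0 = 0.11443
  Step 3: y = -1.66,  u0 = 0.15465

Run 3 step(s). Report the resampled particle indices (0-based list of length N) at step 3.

resampled_idx = [0, 1, 2, 2, 3, 5]

step 1: w=[0.0016, 0.6555, 0.2053, 0.1376, 0.0000, 0.0000]  mean=0.6444  Neff=2.0378  idx=[1, 1, 1, 1, 2, 3]
step 2: w=[0.1564, 0.1564, 0.1564, 0.1564, 0.1862, 0.1881]  mean=0.6624  Neff=5.9550  idx=[0, 1, 2, 3, 4, 5]
step 3: w=[0.2370, 0.2370, 0.2370, 0.2370, 0.0341, 0.0180]  mean=0.5650  Neff=4.4218  idx=[0, 1, 2, 2, 3, 5]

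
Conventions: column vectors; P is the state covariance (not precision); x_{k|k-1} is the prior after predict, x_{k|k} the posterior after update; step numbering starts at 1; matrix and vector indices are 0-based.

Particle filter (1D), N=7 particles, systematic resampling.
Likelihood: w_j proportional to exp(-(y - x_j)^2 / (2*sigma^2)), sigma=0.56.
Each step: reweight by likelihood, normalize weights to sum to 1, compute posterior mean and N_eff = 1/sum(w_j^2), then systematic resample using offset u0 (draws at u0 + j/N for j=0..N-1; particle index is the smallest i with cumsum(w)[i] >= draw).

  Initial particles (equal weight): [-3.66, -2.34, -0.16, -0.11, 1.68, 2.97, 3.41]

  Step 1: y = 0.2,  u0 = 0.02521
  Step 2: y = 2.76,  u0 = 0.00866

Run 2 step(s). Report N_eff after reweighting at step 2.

step 1: w=[0.0000, 0.0000, 0.4779, 0.5042, 0.0179, 0.0000, 0.0000]  mean=-0.1019  Neff=2.0707  idx=[2, 2, 2, 2, 3, 3, 3]
step 2: w=[0.1142, 0.1142, 0.1142, 0.1142, 0.1811, 0.1811, 0.1811]  mean=-0.1328  Neff=6.6426  idx=[0, 1, 2, 3, 4, 5, 6]

N_eff = 6.6426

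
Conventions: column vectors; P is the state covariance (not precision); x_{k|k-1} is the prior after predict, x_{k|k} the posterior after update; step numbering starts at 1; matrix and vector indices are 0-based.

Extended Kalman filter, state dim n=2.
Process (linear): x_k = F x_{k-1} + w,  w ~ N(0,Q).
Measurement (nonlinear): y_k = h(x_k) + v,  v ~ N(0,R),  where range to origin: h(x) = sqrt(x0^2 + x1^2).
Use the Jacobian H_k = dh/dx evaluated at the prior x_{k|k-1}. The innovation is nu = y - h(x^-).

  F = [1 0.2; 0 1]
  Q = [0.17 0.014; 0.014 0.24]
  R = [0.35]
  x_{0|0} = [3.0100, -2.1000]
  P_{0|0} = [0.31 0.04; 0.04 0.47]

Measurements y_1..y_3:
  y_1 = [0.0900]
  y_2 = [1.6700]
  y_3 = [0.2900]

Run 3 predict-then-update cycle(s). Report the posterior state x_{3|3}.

x_post = [0.5557, -0.6926]

step 1: x^-=[2.5900, -2.1000]  P^-=[0.5148 0.1480; 0.1480 0.7100]  H_jac=[0.7768 -0.6298]  S=[0.7974]  K=[0.3846; -0.4166]  nu=[-3.2444]  x^+=[1.3423, -0.7484]  P^+=[0.3969 0.2758; 0.2758 0.5716]
step 2: x^-=[1.1926, -0.7484]  P^-=[0.7000 0.4041; 0.4041 0.8116]  H_jac=[0.8470 -0.5315]  S=[0.7177]  K=[0.5269; -0.1242]  nu=[0.2620]  x^+=[1.3307, -0.7810]  P^+=[0.5008 0.4510; 0.4510 0.8005]
step 3: x^-=[1.1745, -0.7810]  P^-=[0.8832 0.6252; 0.6252 1.0405]  H_jac=[0.8327 -0.5537]  S=[0.7050]  K=[0.5523; -0.0788]  nu=[-1.1204]  x^+=[0.5557, -0.6926]  P^+=[0.6682 0.6558; 0.6558 1.0362]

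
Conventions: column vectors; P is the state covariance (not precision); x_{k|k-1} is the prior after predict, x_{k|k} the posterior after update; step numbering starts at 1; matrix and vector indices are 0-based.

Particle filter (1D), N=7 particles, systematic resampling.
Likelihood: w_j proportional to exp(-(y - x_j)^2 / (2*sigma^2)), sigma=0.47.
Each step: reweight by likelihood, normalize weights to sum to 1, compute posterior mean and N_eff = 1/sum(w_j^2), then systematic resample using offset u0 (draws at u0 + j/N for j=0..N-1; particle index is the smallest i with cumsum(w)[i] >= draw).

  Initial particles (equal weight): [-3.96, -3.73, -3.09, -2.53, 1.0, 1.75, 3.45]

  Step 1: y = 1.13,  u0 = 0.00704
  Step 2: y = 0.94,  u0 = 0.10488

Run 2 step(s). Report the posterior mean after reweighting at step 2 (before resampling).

post_mean = 1.0628

step 1: w=[0.0000, 0.0000, 0.0000, 0.0000, 0.6967, 0.3033, 0.0000]  mean=1.2275  Neff=1.7319  idx=[4, 4, 4, 4, 4, 5, 5]
step 2: w=[0.1833, 0.1833, 0.1833, 0.1833, 0.1833, 0.0418, 0.0418]  mean=1.0628  Neff=5.8334  idx=[0, 1, 2, 2, 3, 4, 6]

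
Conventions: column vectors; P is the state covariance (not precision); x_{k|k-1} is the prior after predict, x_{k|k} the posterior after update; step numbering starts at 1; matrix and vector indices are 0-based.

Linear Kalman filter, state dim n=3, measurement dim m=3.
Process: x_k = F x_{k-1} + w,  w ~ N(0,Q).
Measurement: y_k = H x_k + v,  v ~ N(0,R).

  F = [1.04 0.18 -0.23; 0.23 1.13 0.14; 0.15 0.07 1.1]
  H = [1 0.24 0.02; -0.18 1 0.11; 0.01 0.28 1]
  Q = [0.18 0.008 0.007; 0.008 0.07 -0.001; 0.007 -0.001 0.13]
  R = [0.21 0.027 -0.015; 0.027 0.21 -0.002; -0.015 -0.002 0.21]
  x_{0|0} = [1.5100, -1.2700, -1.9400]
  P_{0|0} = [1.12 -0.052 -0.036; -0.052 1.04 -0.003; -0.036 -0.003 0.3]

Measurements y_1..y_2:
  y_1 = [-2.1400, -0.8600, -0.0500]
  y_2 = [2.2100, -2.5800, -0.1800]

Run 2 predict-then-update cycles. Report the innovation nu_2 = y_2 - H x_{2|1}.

step 1: x^-=[1.7880, -1.3594, -1.9964]  P^-=[1.4390 0.4119 0.0732; 0.4119 1.4328 0.1428; 0.0732 0.1428 0.5099]  S=[1.9337 0.5215 0.3305; 0.5215 1.5758 0.5702; 0.3305 0.5702 0.9161]  K=[0.8409 -0.1891 0.0359; 0.1695 0.8024 0.0378; -0.0233 -0.1225 0.6857]  nu=[-3.5618, 1.0408, 2.3092]  x^+=[-1.3212, -1.0405, -0.4577]  P^+=[0.1677 0.0142 -0.0104; 0.0142 0.1807 -0.0470; -0.0104 -0.0470 0.1578]
step 2: x^-=[-1.4560, -1.5437, -0.7745]  P^-=[0.3898 0.1072 -0.0231; 0.1072 0.3046 -0.0156; -0.0231 -0.0156 0.3153]  S=[0.6679 0.1300 0.0190; 0.1300 0.4900 0.1010; 0.0190 0.1010 0.5406]  K=[0.6411 -0.1032 0.0167; 0.1657 0.5295 0.0261; -0.0349 -0.0645 0.5880]  nu=[4.0520, -1.2132, 1.0413]  x^+=[1.2844, -1.4876, -0.2255]  P^+=[0.1271 0.0199 -0.0127; 0.0199 0.1228 -0.0326; -0.0127 -0.0326 0.1334]

innov = [4.0520, -1.2132, 1.0413]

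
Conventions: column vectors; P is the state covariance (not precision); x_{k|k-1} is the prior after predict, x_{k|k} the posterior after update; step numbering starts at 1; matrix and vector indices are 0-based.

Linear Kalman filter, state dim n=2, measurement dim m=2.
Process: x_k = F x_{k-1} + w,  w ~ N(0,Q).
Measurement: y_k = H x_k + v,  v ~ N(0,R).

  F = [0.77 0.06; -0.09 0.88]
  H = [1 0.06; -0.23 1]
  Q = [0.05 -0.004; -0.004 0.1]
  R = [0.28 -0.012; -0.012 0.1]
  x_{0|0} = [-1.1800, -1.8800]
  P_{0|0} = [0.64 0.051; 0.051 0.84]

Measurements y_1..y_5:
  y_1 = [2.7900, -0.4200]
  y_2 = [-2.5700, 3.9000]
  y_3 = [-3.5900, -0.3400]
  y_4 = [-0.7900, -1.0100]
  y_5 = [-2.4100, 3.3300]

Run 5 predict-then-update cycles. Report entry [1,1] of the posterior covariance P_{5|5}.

P_post[1,1] = 0.0595

step 1: x^-=[-1.0214, -1.5482]  P^-=[0.4372 0.0303; 0.0303 0.7476]  S=[0.7235 -0.0378; -0.0378 0.8568]  K=[0.6039 -0.0554; 0.1494 0.8710]  nu=[3.9043, 0.8933]  x^+=[1.2869, -0.1868]  P^+=[0.1682 0.0259; 0.0259 0.0913]
step 2: x^-=[0.9797, -0.2802]  P^-=[0.1524 0.0066; 0.0066 0.1679]  S=[0.4338 -0.0305; -0.0305 0.2730]  K=[0.3477 -0.0655; 0.0819 0.6188]  nu=[-3.5329, 4.4056]  x^+=[-0.5373, 2.1567]  P^+=[0.0974 0.0117; 0.0117 0.0636]
step 3: x^-=[-0.2843, 1.9462]  P^-=[0.1091 0.0005; 0.0005 0.1482]  S=[0.3897 -0.0277; -0.0277 0.2537]  K=[0.2752 -0.0670; 0.0661 0.5908]  nu=[-3.4225, -2.3516]  x^+=[-1.0688, 0.3308]  P^+=[0.0774 0.0078; 0.0078 0.0601]
step 4: x^-=[-0.8031, 0.3873]  P^-=[0.0968 -0.0009; -0.0009 0.1459]  S=[0.3772 -0.0264; -0.0264 0.2515]  K=[0.2519 -0.0658; 0.0619 0.5876]  nu=[-0.0101, -1.5820]  x^+=[-0.7015, -0.5429]  P^+=[0.0709 0.0067; 0.0067 0.0596]
step 5: x^-=[-0.5728, -0.4147]  P^-=[0.0929 -0.0013; -0.0013 0.1456]  S=[0.3733 -0.0259; -0.0259 0.2511]  K=[0.2441 -0.0649; 0.0607 0.5873]  nu=[-1.8124, 3.6129]  x^+=[-1.2499, 1.5973]  P^+=[0.0688 0.0064; 0.0064 0.0595]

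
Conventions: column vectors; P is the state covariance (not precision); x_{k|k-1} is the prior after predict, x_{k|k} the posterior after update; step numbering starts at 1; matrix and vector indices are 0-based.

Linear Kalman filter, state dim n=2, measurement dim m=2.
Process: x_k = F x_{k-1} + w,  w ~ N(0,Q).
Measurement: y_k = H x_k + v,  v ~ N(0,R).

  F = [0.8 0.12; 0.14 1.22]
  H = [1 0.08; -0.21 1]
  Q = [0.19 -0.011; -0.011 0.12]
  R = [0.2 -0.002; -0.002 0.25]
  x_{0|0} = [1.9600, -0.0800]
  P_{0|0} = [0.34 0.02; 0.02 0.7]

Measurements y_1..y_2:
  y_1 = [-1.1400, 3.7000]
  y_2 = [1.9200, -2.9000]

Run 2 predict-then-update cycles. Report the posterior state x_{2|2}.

x_post = [1.1709, -0.3031]

step 1: x^-=[1.5584, 0.1768]  P^-=[0.4215 0.1494; 0.1494 1.1754]  S=[0.6529 0.1504; 0.1504 1.3812]  K=[0.6705 -0.0289; 0.1867 0.8079]  nu=[-2.7125, 3.8505]  x^+=[-0.3719, 2.7812]  P^+=[0.1326 0.0193; 0.0193 0.2057]
step 2: x^-=[0.0363, 3.3410]  P^-=[0.2815 0.0531; 0.0531 0.4353]  S=[0.4928 0.0259; 0.0259 0.6754]  K=[0.5815 -0.0312; 0.1457 0.6224]  nu=[1.6165, -6.2334]  x^+=[1.1709, -0.3031]  P^+=[0.1152 0.0152; 0.0152 0.1585]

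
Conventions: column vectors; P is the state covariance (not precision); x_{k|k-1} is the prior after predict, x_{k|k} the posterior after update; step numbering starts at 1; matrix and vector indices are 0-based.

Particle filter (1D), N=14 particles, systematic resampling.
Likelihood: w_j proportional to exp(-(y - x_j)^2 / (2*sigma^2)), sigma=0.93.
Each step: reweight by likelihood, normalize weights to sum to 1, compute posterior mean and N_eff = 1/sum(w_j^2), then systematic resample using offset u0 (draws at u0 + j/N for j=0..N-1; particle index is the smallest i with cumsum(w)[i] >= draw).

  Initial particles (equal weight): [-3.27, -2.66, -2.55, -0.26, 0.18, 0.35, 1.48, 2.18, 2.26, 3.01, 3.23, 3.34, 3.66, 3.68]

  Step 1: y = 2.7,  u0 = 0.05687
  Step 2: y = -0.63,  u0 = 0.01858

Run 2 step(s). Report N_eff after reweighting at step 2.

step 1: w=[0.0000, 0.0000, 0.0000, 0.0011, 0.0042, 0.0069, 0.0706, 0.1428, 0.1492, 0.1579, 0.1419, 0.1317, 0.0980, 0.0958]  mean=2.8404  Neff=7.7589  idx=[6, 7, 7, 8, 8, 9, 9, 10, 10, 11, 11, 12, 13, 13]
step 2: w=[0.6650, 0.0908, 0.0908, 0.0698, 0.0698, 0.0041, 0.0041, 0.0016, 0.0016, 0.0010, 0.0010, 0.0002, 0.0002, 0.0002]  mean=1.7390  Neff=2.1348  idx=[0, 0, 0, 0, 0, 0, 0, 0, 0, 0, 1, 2, 3, 4]

N_eff = 2.1348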